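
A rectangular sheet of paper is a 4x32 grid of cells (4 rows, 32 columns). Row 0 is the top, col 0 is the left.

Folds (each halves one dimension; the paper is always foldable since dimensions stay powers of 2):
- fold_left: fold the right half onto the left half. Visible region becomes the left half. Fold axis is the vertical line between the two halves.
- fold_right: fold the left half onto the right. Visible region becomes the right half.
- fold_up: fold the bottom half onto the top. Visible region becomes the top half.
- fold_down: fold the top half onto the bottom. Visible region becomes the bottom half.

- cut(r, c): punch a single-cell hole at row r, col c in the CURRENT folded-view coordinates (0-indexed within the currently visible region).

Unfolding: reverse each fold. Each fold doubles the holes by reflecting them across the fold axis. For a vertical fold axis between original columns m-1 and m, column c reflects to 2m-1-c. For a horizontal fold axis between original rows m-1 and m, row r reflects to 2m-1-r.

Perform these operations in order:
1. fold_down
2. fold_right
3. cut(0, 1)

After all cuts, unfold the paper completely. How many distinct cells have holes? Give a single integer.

Op 1 fold_down: fold axis h@2; visible region now rows[2,4) x cols[0,32) = 2x32
Op 2 fold_right: fold axis v@16; visible region now rows[2,4) x cols[16,32) = 2x16
Op 3 cut(0, 1): punch at orig (2,17); cuts so far [(2, 17)]; region rows[2,4) x cols[16,32) = 2x16
Unfold 1 (reflect across v@16): 2 holes -> [(2, 14), (2, 17)]
Unfold 2 (reflect across h@2): 4 holes -> [(1, 14), (1, 17), (2, 14), (2, 17)]

Answer: 4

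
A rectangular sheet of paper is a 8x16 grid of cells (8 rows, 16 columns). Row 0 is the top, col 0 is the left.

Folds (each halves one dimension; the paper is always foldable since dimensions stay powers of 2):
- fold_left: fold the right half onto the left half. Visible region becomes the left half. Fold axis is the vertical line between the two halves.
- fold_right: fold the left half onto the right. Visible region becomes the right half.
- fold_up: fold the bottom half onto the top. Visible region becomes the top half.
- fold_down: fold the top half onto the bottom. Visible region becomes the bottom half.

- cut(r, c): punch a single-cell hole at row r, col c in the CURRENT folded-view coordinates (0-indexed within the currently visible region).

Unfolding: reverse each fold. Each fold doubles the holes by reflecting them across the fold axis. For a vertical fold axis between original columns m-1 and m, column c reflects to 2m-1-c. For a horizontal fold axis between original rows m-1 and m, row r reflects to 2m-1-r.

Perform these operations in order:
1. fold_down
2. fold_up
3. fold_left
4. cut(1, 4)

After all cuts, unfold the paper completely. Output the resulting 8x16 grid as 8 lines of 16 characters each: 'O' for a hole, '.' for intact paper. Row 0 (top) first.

Answer: ................
....O......O....
....O......O....
................
................
....O......O....
....O......O....
................

Derivation:
Op 1 fold_down: fold axis h@4; visible region now rows[4,8) x cols[0,16) = 4x16
Op 2 fold_up: fold axis h@6; visible region now rows[4,6) x cols[0,16) = 2x16
Op 3 fold_left: fold axis v@8; visible region now rows[4,6) x cols[0,8) = 2x8
Op 4 cut(1, 4): punch at orig (5,4); cuts so far [(5, 4)]; region rows[4,6) x cols[0,8) = 2x8
Unfold 1 (reflect across v@8): 2 holes -> [(5, 4), (5, 11)]
Unfold 2 (reflect across h@6): 4 holes -> [(5, 4), (5, 11), (6, 4), (6, 11)]
Unfold 3 (reflect across h@4): 8 holes -> [(1, 4), (1, 11), (2, 4), (2, 11), (5, 4), (5, 11), (6, 4), (6, 11)]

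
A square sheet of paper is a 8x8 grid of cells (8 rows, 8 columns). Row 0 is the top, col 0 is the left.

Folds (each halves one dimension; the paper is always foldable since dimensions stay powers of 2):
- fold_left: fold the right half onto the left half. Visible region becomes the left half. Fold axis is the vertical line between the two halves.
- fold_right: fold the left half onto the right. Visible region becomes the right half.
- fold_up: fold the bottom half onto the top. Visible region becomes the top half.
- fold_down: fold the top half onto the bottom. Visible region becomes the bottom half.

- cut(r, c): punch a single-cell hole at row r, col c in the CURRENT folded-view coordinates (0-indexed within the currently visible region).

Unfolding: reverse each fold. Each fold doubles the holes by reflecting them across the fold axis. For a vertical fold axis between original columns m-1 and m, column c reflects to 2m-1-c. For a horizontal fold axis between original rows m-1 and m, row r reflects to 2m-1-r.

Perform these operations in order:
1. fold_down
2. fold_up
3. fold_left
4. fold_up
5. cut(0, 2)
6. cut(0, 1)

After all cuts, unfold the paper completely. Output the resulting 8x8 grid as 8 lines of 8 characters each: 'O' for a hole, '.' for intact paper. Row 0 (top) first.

Op 1 fold_down: fold axis h@4; visible region now rows[4,8) x cols[0,8) = 4x8
Op 2 fold_up: fold axis h@6; visible region now rows[4,6) x cols[0,8) = 2x8
Op 3 fold_left: fold axis v@4; visible region now rows[4,6) x cols[0,4) = 2x4
Op 4 fold_up: fold axis h@5; visible region now rows[4,5) x cols[0,4) = 1x4
Op 5 cut(0, 2): punch at orig (4,2); cuts so far [(4, 2)]; region rows[4,5) x cols[0,4) = 1x4
Op 6 cut(0, 1): punch at orig (4,1); cuts so far [(4, 1), (4, 2)]; region rows[4,5) x cols[0,4) = 1x4
Unfold 1 (reflect across h@5): 4 holes -> [(4, 1), (4, 2), (5, 1), (5, 2)]
Unfold 2 (reflect across v@4): 8 holes -> [(4, 1), (4, 2), (4, 5), (4, 6), (5, 1), (5, 2), (5, 5), (5, 6)]
Unfold 3 (reflect across h@6): 16 holes -> [(4, 1), (4, 2), (4, 5), (4, 6), (5, 1), (5, 2), (5, 5), (5, 6), (6, 1), (6, 2), (6, 5), (6, 6), (7, 1), (7, 2), (7, 5), (7, 6)]
Unfold 4 (reflect across h@4): 32 holes -> [(0, 1), (0, 2), (0, 5), (0, 6), (1, 1), (1, 2), (1, 5), (1, 6), (2, 1), (2, 2), (2, 5), (2, 6), (3, 1), (3, 2), (3, 5), (3, 6), (4, 1), (4, 2), (4, 5), (4, 6), (5, 1), (5, 2), (5, 5), (5, 6), (6, 1), (6, 2), (6, 5), (6, 6), (7, 1), (7, 2), (7, 5), (7, 6)]

Answer: .OO..OO.
.OO..OO.
.OO..OO.
.OO..OO.
.OO..OO.
.OO..OO.
.OO..OO.
.OO..OO.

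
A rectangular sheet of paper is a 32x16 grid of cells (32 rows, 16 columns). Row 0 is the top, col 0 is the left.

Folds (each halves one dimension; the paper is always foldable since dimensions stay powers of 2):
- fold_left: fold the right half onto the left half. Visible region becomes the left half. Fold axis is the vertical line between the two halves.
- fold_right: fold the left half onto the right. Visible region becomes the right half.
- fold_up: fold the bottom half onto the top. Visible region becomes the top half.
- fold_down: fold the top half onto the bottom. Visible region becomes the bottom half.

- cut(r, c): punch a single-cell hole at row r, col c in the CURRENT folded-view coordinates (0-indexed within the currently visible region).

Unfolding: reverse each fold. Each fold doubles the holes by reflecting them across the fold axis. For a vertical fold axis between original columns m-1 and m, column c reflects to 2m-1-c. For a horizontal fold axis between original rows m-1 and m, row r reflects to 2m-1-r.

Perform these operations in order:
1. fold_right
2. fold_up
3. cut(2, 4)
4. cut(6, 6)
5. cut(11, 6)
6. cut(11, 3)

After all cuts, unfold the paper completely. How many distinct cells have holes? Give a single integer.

Op 1 fold_right: fold axis v@8; visible region now rows[0,32) x cols[8,16) = 32x8
Op 2 fold_up: fold axis h@16; visible region now rows[0,16) x cols[8,16) = 16x8
Op 3 cut(2, 4): punch at orig (2,12); cuts so far [(2, 12)]; region rows[0,16) x cols[8,16) = 16x8
Op 4 cut(6, 6): punch at orig (6,14); cuts so far [(2, 12), (6, 14)]; region rows[0,16) x cols[8,16) = 16x8
Op 5 cut(11, 6): punch at orig (11,14); cuts so far [(2, 12), (6, 14), (11, 14)]; region rows[0,16) x cols[8,16) = 16x8
Op 6 cut(11, 3): punch at orig (11,11); cuts so far [(2, 12), (6, 14), (11, 11), (11, 14)]; region rows[0,16) x cols[8,16) = 16x8
Unfold 1 (reflect across h@16): 8 holes -> [(2, 12), (6, 14), (11, 11), (11, 14), (20, 11), (20, 14), (25, 14), (29, 12)]
Unfold 2 (reflect across v@8): 16 holes -> [(2, 3), (2, 12), (6, 1), (6, 14), (11, 1), (11, 4), (11, 11), (11, 14), (20, 1), (20, 4), (20, 11), (20, 14), (25, 1), (25, 14), (29, 3), (29, 12)]

Answer: 16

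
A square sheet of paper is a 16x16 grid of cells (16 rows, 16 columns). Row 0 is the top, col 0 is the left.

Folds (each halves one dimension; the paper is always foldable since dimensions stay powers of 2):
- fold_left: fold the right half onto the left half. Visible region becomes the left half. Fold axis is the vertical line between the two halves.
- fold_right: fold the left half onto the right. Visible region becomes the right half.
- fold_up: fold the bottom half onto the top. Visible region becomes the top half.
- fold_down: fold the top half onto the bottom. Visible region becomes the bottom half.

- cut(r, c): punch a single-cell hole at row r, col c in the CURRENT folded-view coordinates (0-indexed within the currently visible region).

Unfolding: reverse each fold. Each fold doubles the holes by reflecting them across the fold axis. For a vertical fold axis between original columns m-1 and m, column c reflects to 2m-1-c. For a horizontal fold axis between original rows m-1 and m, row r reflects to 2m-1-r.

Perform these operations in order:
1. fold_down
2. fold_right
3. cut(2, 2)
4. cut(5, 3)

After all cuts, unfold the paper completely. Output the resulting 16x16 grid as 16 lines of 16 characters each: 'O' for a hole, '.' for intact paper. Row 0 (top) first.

Answer: ................
................
....O......O....
................
................
.....O....O.....
................
................
................
................
.....O....O.....
................
................
....O......O....
................
................

Derivation:
Op 1 fold_down: fold axis h@8; visible region now rows[8,16) x cols[0,16) = 8x16
Op 2 fold_right: fold axis v@8; visible region now rows[8,16) x cols[8,16) = 8x8
Op 3 cut(2, 2): punch at orig (10,10); cuts so far [(10, 10)]; region rows[8,16) x cols[8,16) = 8x8
Op 4 cut(5, 3): punch at orig (13,11); cuts so far [(10, 10), (13, 11)]; region rows[8,16) x cols[8,16) = 8x8
Unfold 1 (reflect across v@8): 4 holes -> [(10, 5), (10, 10), (13, 4), (13, 11)]
Unfold 2 (reflect across h@8): 8 holes -> [(2, 4), (2, 11), (5, 5), (5, 10), (10, 5), (10, 10), (13, 4), (13, 11)]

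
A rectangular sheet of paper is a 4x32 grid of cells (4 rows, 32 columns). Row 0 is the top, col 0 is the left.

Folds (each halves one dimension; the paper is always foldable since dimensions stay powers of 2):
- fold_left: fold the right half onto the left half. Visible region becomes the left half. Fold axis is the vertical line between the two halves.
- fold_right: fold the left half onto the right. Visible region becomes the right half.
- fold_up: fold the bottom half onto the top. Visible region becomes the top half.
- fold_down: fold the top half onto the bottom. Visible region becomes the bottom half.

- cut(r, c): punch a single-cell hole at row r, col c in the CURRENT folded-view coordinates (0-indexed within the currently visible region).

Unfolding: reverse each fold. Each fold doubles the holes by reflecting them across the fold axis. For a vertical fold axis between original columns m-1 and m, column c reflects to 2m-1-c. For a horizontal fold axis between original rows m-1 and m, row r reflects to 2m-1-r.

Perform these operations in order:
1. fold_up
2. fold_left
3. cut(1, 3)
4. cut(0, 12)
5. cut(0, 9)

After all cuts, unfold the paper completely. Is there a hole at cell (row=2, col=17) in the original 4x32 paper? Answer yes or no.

Answer: no

Derivation:
Op 1 fold_up: fold axis h@2; visible region now rows[0,2) x cols[0,32) = 2x32
Op 2 fold_left: fold axis v@16; visible region now rows[0,2) x cols[0,16) = 2x16
Op 3 cut(1, 3): punch at orig (1,3); cuts so far [(1, 3)]; region rows[0,2) x cols[0,16) = 2x16
Op 4 cut(0, 12): punch at orig (0,12); cuts so far [(0, 12), (1, 3)]; region rows[0,2) x cols[0,16) = 2x16
Op 5 cut(0, 9): punch at orig (0,9); cuts so far [(0, 9), (0, 12), (1, 3)]; region rows[0,2) x cols[0,16) = 2x16
Unfold 1 (reflect across v@16): 6 holes -> [(0, 9), (0, 12), (0, 19), (0, 22), (1, 3), (1, 28)]
Unfold 2 (reflect across h@2): 12 holes -> [(0, 9), (0, 12), (0, 19), (0, 22), (1, 3), (1, 28), (2, 3), (2, 28), (3, 9), (3, 12), (3, 19), (3, 22)]
Holes: [(0, 9), (0, 12), (0, 19), (0, 22), (1, 3), (1, 28), (2, 3), (2, 28), (3, 9), (3, 12), (3, 19), (3, 22)]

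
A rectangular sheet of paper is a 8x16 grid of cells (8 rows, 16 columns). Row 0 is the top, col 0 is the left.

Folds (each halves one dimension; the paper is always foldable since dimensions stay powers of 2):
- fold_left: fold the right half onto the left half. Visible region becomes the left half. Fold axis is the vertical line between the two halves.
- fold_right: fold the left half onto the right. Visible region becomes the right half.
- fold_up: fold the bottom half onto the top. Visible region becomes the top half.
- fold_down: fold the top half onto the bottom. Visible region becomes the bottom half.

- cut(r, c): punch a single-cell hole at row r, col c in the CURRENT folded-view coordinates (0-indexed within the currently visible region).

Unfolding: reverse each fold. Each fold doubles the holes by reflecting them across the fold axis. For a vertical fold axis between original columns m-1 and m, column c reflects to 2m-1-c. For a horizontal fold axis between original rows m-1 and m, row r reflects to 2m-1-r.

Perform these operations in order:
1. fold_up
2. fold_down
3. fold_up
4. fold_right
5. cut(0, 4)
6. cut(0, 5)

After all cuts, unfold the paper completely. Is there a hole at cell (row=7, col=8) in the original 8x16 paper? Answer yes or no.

Answer: no

Derivation:
Op 1 fold_up: fold axis h@4; visible region now rows[0,4) x cols[0,16) = 4x16
Op 2 fold_down: fold axis h@2; visible region now rows[2,4) x cols[0,16) = 2x16
Op 3 fold_up: fold axis h@3; visible region now rows[2,3) x cols[0,16) = 1x16
Op 4 fold_right: fold axis v@8; visible region now rows[2,3) x cols[8,16) = 1x8
Op 5 cut(0, 4): punch at orig (2,12); cuts so far [(2, 12)]; region rows[2,3) x cols[8,16) = 1x8
Op 6 cut(0, 5): punch at orig (2,13); cuts so far [(2, 12), (2, 13)]; region rows[2,3) x cols[8,16) = 1x8
Unfold 1 (reflect across v@8): 4 holes -> [(2, 2), (2, 3), (2, 12), (2, 13)]
Unfold 2 (reflect across h@3): 8 holes -> [(2, 2), (2, 3), (2, 12), (2, 13), (3, 2), (3, 3), (3, 12), (3, 13)]
Unfold 3 (reflect across h@2): 16 holes -> [(0, 2), (0, 3), (0, 12), (0, 13), (1, 2), (1, 3), (1, 12), (1, 13), (2, 2), (2, 3), (2, 12), (2, 13), (3, 2), (3, 3), (3, 12), (3, 13)]
Unfold 4 (reflect across h@4): 32 holes -> [(0, 2), (0, 3), (0, 12), (0, 13), (1, 2), (1, 3), (1, 12), (1, 13), (2, 2), (2, 3), (2, 12), (2, 13), (3, 2), (3, 3), (3, 12), (3, 13), (4, 2), (4, 3), (4, 12), (4, 13), (5, 2), (5, 3), (5, 12), (5, 13), (6, 2), (6, 3), (6, 12), (6, 13), (7, 2), (7, 3), (7, 12), (7, 13)]
Holes: [(0, 2), (0, 3), (0, 12), (0, 13), (1, 2), (1, 3), (1, 12), (1, 13), (2, 2), (2, 3), (2, 12), (2, 13), (3, 2), (3, 3), (3, 12), (3, 13), (4, 2), (4, 3), (4, 12), (4, 13), (5, 2), (5, 3), (5, 12), (5, 13), (6, 2), (6, 3), (6, 12), (6, 13), (7, 2), (7, 3), (7, 12), (7, 13)]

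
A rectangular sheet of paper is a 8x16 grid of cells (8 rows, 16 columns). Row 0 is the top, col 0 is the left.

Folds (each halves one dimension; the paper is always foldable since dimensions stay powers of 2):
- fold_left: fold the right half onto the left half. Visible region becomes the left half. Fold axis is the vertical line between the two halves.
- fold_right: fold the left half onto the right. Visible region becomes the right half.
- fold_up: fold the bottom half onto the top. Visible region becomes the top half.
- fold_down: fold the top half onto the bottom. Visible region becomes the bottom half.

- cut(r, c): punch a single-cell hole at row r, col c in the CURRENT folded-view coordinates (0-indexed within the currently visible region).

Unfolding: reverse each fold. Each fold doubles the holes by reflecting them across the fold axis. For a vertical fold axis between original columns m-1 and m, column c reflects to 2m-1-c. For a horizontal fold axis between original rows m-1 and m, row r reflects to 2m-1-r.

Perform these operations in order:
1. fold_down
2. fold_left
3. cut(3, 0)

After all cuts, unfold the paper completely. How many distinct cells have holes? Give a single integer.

Answer: 4

Derivation:
Op 1 fold_down: fold axis h@4; visible region now rows[4,8) x cols[0,16) = 4x16
Op 2 fold_left: fold axis v@8; visible region now rows[4,8) x cols[0,8) = 4x8
Op 3 cut(3, 0): punch at orig (7,0); cuts so far [(7, 0)]; region rows[4,8) x cols[0,8) = 4x8
Unfold 1 (reflect across v@8): 2 holes -> [(7, 0), (7, 15)]
Unfold 2 (reflect across h@4): 4 holes -> [(0, 0), (0, 15), (7, 0), (7, 15)]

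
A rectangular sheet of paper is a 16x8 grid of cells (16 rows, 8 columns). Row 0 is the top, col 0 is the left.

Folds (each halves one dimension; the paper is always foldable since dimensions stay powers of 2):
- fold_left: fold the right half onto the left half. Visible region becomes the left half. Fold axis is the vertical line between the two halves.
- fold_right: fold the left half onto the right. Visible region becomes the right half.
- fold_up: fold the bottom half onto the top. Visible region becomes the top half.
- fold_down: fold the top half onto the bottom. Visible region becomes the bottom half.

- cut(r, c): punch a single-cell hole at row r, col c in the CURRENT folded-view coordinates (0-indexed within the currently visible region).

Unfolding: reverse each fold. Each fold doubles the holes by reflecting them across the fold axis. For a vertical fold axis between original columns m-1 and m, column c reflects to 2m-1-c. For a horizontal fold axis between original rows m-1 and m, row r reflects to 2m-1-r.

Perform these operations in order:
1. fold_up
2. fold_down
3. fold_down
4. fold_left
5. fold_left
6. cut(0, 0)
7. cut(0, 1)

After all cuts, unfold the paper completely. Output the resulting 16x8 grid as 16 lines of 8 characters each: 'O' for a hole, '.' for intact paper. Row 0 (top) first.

Answer: ........
OOOOOOOO
OOOOOOOO
........
........
OOOOOOOO
OOOOOOOO
........
........
OOOOOOOO
OOOOOOOO
........
........
OOOOOOOO
OOOOOOOO
........

Derivation:
Op 1 fold_up: fold axis h@8; visible region now rows[0,8) x cols[0,8) = 8x8
Op 2 fold_down: fold axis h@4; visible region now rows[4,8) x cols[0,8) = 4x8
Op 3 fold_down: fold axis h@6; visible region now rows[6,8) x cols[0,8) = 2x8
Op 4 fold_left: fold axis v@4; visible region now rows[6,8) x cols[0,4) = 2x4
Op 5 fold_left: fold axis v@2; visible region now rows[6,8) x cols[0,2) = 2x2
Op 6 cut(0, 0): punch at orig (6,0); cuts so far [(6, 0)]; region rows[6,8) x cols[0,2) = 2x2
Op 7 cut(0, 1): punch at orig (6,1); cuts so far [(6, 0), (6, 1)]; region rows[6,8) x cols[0,2) = 2x2
Unfold 1 (reflect across v@2): 4 holes -> [(6, 0), (6, 1), (6, 2), (6, 3)]
Unfold 2 (reflect across v@4): 8 holes -> [(6, 0), (6, 1), (6, 2), (6, 3), (6, 4), (6, 5), (6, 6), (6, 7)]
Unfold 3 (reflect across h@6): 16 holes -> [(5, 0), (5, 1), (5, 2), (5, 3), (5, 4), (5, 5), (5, 6), (5, 7), (6, 0), (6, 1), (6, 2), (6, 3), (6, 4), (6, 5), (6, 6), (6, 7)]
Unfold 4 (reflect across h@4): 32 holes -> [(1, 0), (1, 1), (1, 2), (1, 3), (1, 4), (1, 5), (1, 6), (1, 7), (2, 0), (2, 1), (2, 2), (2, 3), (2, 4), (2, 5), (2, 6), (2, 7), (5, 0), (5, 1), (5, 2), (5, 3), (5, 4), (5, 5), (5, 6), (5, 7), (6, 0), (6, 1), (6, 2), (6, 3), (6, 4), (6, 5), (6, 6), (6, 7)]
Unfold 5 (reflect across h@8): 64 holes -> [(1, 0), (1, 1), (1, 2), (1, 3), (1, 4), (1, 5), (1, 6), (1, 7), (2, 0), (2, 1), (2, 2), (2, 3), (2, 4), (2, 5), (2, 6), (2, 7), (5, 0), (5, 1), (5, 2), (5, 3), (5, 4), (5, 5), (5, 6), (5, 7), (6, 0), (6, 1), (6, 2), (6, 3), (6, 4), (6, 5), (6, 6), (6, 7), (9, 0), (9, 1), (9, 2), (9, 3), (9, 4), (9, 5), (9, 6), (9, 7), (10, 0), (10, 1), (10, 2), (10, 3), (10, 4), (10, 5), (10, 6), (10, 7), (13, 0), (13, 1), (13, 2), (13, 3), (13, 4), (13, 5), (13, 6), (13, 7), (14, 0), (14, 1), (14, 2), (14, 3), (14, 4), (14, 5), (14, 6), (14, 7)]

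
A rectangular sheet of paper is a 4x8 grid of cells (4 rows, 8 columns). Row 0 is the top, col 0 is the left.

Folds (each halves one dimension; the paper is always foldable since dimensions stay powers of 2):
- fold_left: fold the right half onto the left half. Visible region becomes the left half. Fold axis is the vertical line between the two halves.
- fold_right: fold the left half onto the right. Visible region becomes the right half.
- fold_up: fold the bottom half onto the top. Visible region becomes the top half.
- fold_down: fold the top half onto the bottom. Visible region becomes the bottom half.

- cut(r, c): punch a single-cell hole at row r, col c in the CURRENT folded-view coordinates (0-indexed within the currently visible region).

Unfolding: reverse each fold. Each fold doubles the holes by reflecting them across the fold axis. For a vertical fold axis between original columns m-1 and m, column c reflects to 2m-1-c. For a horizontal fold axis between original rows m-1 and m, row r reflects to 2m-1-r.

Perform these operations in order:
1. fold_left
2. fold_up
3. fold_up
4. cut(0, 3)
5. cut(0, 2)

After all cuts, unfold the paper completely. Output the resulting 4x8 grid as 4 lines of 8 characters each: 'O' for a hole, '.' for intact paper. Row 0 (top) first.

Op 1 fold_left: fold axis v@4; visible region now rows[0,4) x cols[0,4) = 4x4
Op 2 fold_up: fold axis h@2; visible region now rows[0,2) x cols[0,4) = 2x4
Op 3 fold_up: fold axis h@1; visible region now rows[0,1) x cols[0,4) = 1x4
Op 4 cut(0, 3): punch at orig (0,3); cuts so far [(0, 3)]; region rows[0,1) x cols[0,4) = 1x4
Op 5 cut(0, 2): punch at orig (0,2); cuts so far [(0, 2), (0, 3)]; region rows[0,1) x cols[0,4) = 1x4
Unfold 1 (reflect across h@1): 4 holes -> [(0, 2), (0, 3), (1, 2), (1, 3)]
Unfold 2 (reflect across h@2): 8 holes -> [(0, 2), (0, 3), (1, 2), (1, 3), (2, 2), (2, 3), (3, 2), (3, 3)]
Unfold 3 (reflect across v@4): 16 holes -> [(0, 2), (0, 3), (0, 4), (0, 5), (1, 2), (1, 3), (1, 4), (1, 5), (2, 2), (2, 3), (2, 4), (2, 5), (3, 2), (3, 3), (3, 4), (3, 5)]

Answer: ..OOOO..
..OOOO..
..OOOO..
..OOOO..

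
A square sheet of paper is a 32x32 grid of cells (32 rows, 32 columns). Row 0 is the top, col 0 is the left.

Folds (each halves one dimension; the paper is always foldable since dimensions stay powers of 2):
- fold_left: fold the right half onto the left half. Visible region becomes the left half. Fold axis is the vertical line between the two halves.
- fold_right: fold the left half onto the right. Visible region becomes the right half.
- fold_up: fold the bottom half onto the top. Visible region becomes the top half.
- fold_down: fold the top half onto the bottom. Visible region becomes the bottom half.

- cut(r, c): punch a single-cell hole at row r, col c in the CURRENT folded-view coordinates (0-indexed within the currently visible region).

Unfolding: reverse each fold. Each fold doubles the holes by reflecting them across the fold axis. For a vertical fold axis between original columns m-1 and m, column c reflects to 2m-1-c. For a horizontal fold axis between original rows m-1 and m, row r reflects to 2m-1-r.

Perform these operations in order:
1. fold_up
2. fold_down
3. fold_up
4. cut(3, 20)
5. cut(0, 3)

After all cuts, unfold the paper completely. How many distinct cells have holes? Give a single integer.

Answer: 16

Derivation:
Op 1 fold_up: fold axis h@16; visible region now rows[0,16) x cols[0,32) = 16x32
Op 2 fold_down: fold axis h@8; visible region now rows[8,16) x cols[0,32) = 8x32
Op 3 fold_up: fold axis h@12; visible region now rows[8,12) x cols[0,32) = 4x32
Op 4 cut(3, 20): punch at orig (11,20); cuts so far [(11, 20)]; region rows[8,12) x cols[0,32) = 4x32
Op 5 cut(0, 3): punch at orig (8,3); cuts so far [(8, 3), (11, 20)]; region rows[8,12) x cols[0,32) = 4x32
Unfold 1 (reflect across h@12): 4 holes -> [(8, 3), (11, 20), (12, 20), (15, 3)]
Unfold 2 (reflect across h@8): 8 holes -> [(0, 3), (3, 20), (4, 20), (7, 3), (8, 3), (11, 20), (12, 20), (15, 3)]
Unfold 3 (reflect across h@16): 16 holes -> [(0, 3), (3, 20), (4, 20), (7, 3), (8, 3), (11, 20), (12, 20), (15, 3), (16, 3), (19, 20), (20, 20), (23, 3), (24, 3), (27, 20), (28, 20), (31, 3)]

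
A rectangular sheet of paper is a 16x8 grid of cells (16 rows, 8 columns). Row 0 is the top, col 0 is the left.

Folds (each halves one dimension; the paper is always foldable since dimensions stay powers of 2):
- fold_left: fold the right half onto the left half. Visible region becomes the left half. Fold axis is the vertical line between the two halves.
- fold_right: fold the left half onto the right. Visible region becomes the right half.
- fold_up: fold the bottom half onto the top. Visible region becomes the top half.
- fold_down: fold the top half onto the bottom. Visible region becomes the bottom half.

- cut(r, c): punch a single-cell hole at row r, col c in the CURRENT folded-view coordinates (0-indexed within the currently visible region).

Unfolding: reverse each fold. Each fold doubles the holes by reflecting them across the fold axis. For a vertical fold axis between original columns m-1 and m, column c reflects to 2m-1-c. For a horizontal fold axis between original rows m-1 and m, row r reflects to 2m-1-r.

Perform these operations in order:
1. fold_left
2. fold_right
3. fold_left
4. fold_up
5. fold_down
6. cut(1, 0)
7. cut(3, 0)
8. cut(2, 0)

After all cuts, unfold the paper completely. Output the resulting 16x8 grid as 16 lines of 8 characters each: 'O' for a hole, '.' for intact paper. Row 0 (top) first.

Op 1 fold_left: fold axis v@4; visible region now rows[0,16) x cols[0,4) = 16x4
Op 2 fold_right: fold axis v@2; visible region now rows[0,16) x cols[2,4) = 16x2
Op 3 fold_left: fold axis v@3; visible region now rows[0,16) x cols[2,3) = 16x1
Op 4 fold_up: fold axis h@8; visible region now rows[0,8) x cols[2,3) = 8x1
Op 5 fold_down: fold axis h@4; visible region now rows[4,8) x cols[2,3) = 4x1
Op 6 cut(1, 0): punch at orig (5,2); cuts so far [(5, 2)]; region rows[4,8) x cols[2,3) = 4x1
Op 7 cut(3, 0): punch at orig (7,2); cuts so far [(5, 2), (7, 2)]; region rows[4,8) x cols[2,3) = 4x1
Op 8 cut(2, 0): punch at orig (6,2); cuts so far [(5, 2), (6, 2), (7, 2)]; region rows[4,8) x cols[2,3) = 4x1
Unfold 1 (reflect across h@4): 6 holes -> [(0, 2), (1, 2), (2, 2), (5, 2), (6, 2), (7, 2)]
Unfold 2 (reflect across h@8): 12 holes -> [(0, 2), (1, 2), (2, 2), (5, 2), (6, 2), (7, 2), (8, 2), (9, 2), (10, 2), (13, 2), (14, 2), (15, 2)]
Unfold 3 (reflect across v@3): 24 holes -> [(0, 2), (0, 3), (1, 2), (1, 3), (2, 2), (2, 3), (5, 2), (5, 3), (6, 2), (6, 3), (7, 2), (7, 3), (8, 2), (8, 3), (9, 2), (9, 3), (10, 2), (10, 3), (13, 2), (13, 3), (14, 2), (14, 3), (15, 2), (15, 3)]
Unfold 4 (reflect across v@2): 48 holes -> [(0, 0), (0, 1), (0, 2), (0, 3), (1, 0), (1, 1), (1, 2), (1, 3), (2, 0), (2, 1), (2, 2), (2, 3), (5, 0), (5, 1), (5, 2), (5, 3), (6, 0), (6, 1), (6, 2), (6, 3), (7, 0), (7, 1), (7, 2), (7, 3), (8, 0), (8, 1), (8, 2), (8, 3), (9, 0), (9, 1), (9, 2), (9, 3), (10, 0), (10, 1), (10, 2), (10, 3), (13, 0), (13, 1), (13, 2), (13, 3), (14, 0), (14, 1), (14, 2), (14, 3), (15, 0), (15, 1), (15, 2), (15, 3)]
Unfold 5 (reflect across v@4): 96 holes -> [(0, 0), (0, 1), (0, 2), (0, 3), (0, 4), (0, 5), (0, 6), (0, 7), (1, 0), (1, 1), (1, 2), (1, 3), (1, 4), (1, 5), (1, 6), (1, 7), (2, 0), (2, 1), (2, 2), (2, 3), (2, 4), (2, 5), (2, 6), (2, 7), (5, 0), (5, 1), (5, 2), (5, 3), (5, 4), (5, 5), (5, 6), (5, 7), (6, 0), (6, 1), (6, 2), (6, 3), (6, 4), (6, 5), (6, 6), (6, 7), (7, 0), (7, 1), (7, 2), (7, 3), (7, 4), (7, 5), (7, 6), (7, 7), (8, 0), (8, 1), (8, 2), (8, 3), (8, 4), (8, 5), (8, 6), (8, 7), (9, 0), (9, 1), (9, 2), (9, 3), (9, 4), (9, 5), (9, 6), (9, 7), (10, 0), (10, 1), (10, 2), (10, 3), (10, 4), (10, 5), (10, 6), (10, 7), (13, 0), (13, 1), (13, 2), (13, 3), (13, 4), (13, 5), (13, 6), (13, 7), (14, 0), (14, 1), (14, 2), (14, 3), (14, 4), (14, 5), (14, 6), (14, 7), (15, 0), (15, 1), (15, 2), (15, 3), (15, 4), (15, 5), (15, 6), (15, 7)]

Answer: OOOOOOOO
OOOOOOOO
OOOOOOOO
........
........
OOOOOOOO
OOOOOOOO
OOOOOOOO
OOOOOOOO
OOOOOOOO
OOOOOOOO
........
........
OOOOOOOO
OOOOOOOO
OOOOOOOO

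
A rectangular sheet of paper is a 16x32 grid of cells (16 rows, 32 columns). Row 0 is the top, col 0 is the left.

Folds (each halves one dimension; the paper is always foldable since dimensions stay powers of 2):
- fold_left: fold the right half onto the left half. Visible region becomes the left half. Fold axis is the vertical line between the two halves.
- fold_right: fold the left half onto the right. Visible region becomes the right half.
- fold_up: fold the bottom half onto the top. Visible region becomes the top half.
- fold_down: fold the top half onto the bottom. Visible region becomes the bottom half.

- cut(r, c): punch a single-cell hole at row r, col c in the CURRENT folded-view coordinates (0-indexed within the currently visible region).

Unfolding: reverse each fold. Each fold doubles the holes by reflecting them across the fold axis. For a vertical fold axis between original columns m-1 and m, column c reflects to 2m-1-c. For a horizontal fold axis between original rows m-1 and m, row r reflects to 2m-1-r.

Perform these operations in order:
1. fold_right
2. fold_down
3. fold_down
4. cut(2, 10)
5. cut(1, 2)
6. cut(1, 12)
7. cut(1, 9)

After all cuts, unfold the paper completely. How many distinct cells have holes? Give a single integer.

Answer: 32

Derivation:
Op 1 fold_right: fold axis v@16; visible region now rows[0,16) x cols[16,32) = 16x16
Op 2 fold_down: fold axis h@8; visible region now rows[8,16) x cols[16,32) = 8x16
Op 3 fold_down: fold axis h@12; visible region now rows[12,16) x cols[16,32) = 4x16
Op 4 cut(2, 10): punch at orig (14,26); cuts so far [(14, 26)]; region rows[12,16) x cols[16,32) = 4x16
Op 5 cut(1, 2): punch at orig (13,18); cuts so far [(13, 18), (14, 26)]; region rows[12,16) x cols[16,32) = 4x16
Op 6 cut(1, 12): punch at orig (13,28); cuts so far [(13, 18), (13, 28), (14, 26)]; region rows[12,16) x cols[16,32) = 4x16
Op 7 cut(1, 9): punch at orig (13,25); cuts so far [(13, 18), (13, 25), (13, 28), (14, 26)]; region rows[12,16) x cols[16,32) = 4x16
Unfold 1 (reflect across h@12): 8 holes -> [(9, 26), (10, 18), (10, 25), (10, 28), (13, 18), (13, 25), (13, 28), (14, 26)]
Unfold 2 (reflect across h@8): 16 holes -> [(1, 26), (2, 18), (2, 25), (2, 28), (5, 18), (5, 25), (5, 28), (6, 26), (9, 26), (10, 18), (10, 25), (10, 28), (13, 18), (13, 25), (13, 28), (14, 26)]
Unfold 3 (reflect across v@16): 32 holes -> [(1, 5), (1, 26), (2, 3), (2, 6), (2, 13), (2, 18), (2, 25), (2, 28), (5, 3), (5, 6), (5, 13), (5, 18), (5, 25), (5, 28), (6, 5), (6, 26), (9, 5), (9, 26), (10, 3), (10, 6), (10, 13), (10, 18), (10, 25), (10, 28), (13, 3), (13, 6), (13, 13), (13, 18), (13, 25), (13, 28), (14, 5), (14, 26)]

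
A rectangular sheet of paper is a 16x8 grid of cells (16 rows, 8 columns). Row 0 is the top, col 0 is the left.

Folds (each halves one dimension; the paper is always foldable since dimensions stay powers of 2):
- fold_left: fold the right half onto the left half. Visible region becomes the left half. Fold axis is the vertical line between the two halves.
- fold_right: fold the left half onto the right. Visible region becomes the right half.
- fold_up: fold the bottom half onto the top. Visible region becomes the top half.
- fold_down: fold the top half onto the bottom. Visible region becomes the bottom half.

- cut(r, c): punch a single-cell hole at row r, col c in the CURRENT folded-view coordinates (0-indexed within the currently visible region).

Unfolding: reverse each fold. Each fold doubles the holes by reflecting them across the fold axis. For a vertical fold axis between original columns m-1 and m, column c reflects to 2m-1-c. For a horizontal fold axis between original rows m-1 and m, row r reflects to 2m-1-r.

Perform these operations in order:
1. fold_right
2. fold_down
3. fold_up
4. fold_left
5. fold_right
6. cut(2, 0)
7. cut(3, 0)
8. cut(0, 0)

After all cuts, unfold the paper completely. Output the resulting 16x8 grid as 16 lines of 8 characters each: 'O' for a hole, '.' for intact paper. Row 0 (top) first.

Answer: OOOOOOOO
........
OOOOOOOO
OOOOOOOO
OOOOOOOO
OOOOOOOO
........
OOOOOOOO
OOOOOOOO
........
OOOOOOOO
OOOOOOOO
OOOOOOOO
OOOOOOOO
........
OOOOOOOO

Derivation:
Op 1 fold_right: fold axis v@4; visible region now rows[0,16) x cols[4,8) = 16x4
Op 2 fold_down: fold axis h@8; visible region now rows[8,16) x cols[4,8) = 8x4
Op 3 fold_up: fold axis h@12; visible region now rows[8,12) x cols[4,8) = 4x4
Op 4 fold_left: fold axis v@6; visible region now rows[8,12) x cols[4,6) = 4x2
Op 5 fold_right: fold axis v@5; visible region now rows[8,12) x cols[5,6) = 4x1
Op 6 cut(2, 0): punch at orig (10,5); cuts so far [(10, 5)]; region rows[8,12) x cols[5,6) = 4x1
Op 7 cut(3, 0): punch at orig (11,5); cuts so far [(10, 5), (11, 5)]; region rows[8,12) x cols[5,6) = 4x1
Op 8 cut(0, 0): punch at orig (8,5); cuts so far [(8, 5), (10, 5), (11, 5)]; region rows[8,12) x cols[5,6) = 4x1
Unfold 1 (reflect across v@5): 6 holes -> [(8, 4), (8, 5), (10, 4), (10, 5), (11, 4), (11, 5)]
Unfold 2 (reflect across v@6): 12 holes -> [(8, 4), (8, 5), (8, 6), (8, 7), (10, 4), (10, 5), (10, 6), (10, 7), (11, 4), (11, 5), (11, 6), (11, 7)]
Unfold 3 (reflect across h@12): 24 holes -> [(8, 4), (8, 5), (8, 6), (8, 7), (10, 4), (10, 5), (10, 6), (10, 7), (11, 4), (11, 5), (11, 6), (11, 7), (12, 4), (12, 5), (12, 6), (12, 7), (13, 4), (13, 5), (13, 6), (13, 7), (15, 4), (15, 5), (15, 6), (15, 7)]
Unfold 4 (reflect across h@8): 48 holes -> [(0, 4), (0, 5), (0, 6), (0, 7), (2, 4), (2, 5), (2, 6), (2, 7), (3, 4), (3, 5), (3, 6), (3, 7), (4, 4), (4, 5), (4, 6), (4, 7), (5, 4), (5, 5), (5, 6), (5, 7), (7, 4), (7, 5), (7, 6), (7, 7), (8, 4), (8, 5), (8, 6), (8, 7), (10, 4), (10, 5), (10, 6), (10, 7), (11, 4), (11, 5), (11, 6), (11, 7), (12, 4), (12, 5), (12, 6), (12, 7), (13, 4), (13, 5), (13, 6), (13, 7), (15, 4), (15, 5), (15, 6), (15, 7)]
Unfold 5 (reflect across v@4): 96 holes -> [(0, 0), (0, 1), (0, 2), (0, 3), (0, 4), (0, 5), (0, 6), (0, 7), (2, 0), (2, 1), (2, 2), (2, 3), (2, 4), (2, 5), (2, 6), (2, 7), (3, 0), (3, 1), (3, 2), (3, 3), (3, 4), (3, 5), (3, 6), (3, 7), (4, 0), (4, 1), (4, 2), (4, 3), (4, 4), (4, 5), (4, 6), (4, 7), (5, 0), (5, 1), (5, 2), (5, 3), (5, 4), (5, 5), (5, 6), (5, 7), (7, 0), (7, 1), (7, 2), (7, 3), (7, 4), (7, 5), (7, 6), (7, 7), (8, 0), (8, 1), (8, 2), (8, 3), (8, 4), (8, 5), (8, 6), (8, 7), (10, 0), (10, 1), (10, 2), (10, 3), (10, 4), (10, 5), (10, 6), (10, 7), (11, 0), (11, 1), (11, 2), (11, 3), (11, 4), (11, 5), (11, 6), (11, 7), (12, 0), (12, 1), (12, 2), (12, 3), (12, 4), (12, 5), (12, 6), (12, 7), (13, 0), (13, 1), (13, 2), (13, 3), (13, 4), (13, 5), (13, 6), (13, 7), (15, 0), (15, 1), (15, 2), (15, 3), (15, 4), (15, 5), (15, 6), (15, 7)]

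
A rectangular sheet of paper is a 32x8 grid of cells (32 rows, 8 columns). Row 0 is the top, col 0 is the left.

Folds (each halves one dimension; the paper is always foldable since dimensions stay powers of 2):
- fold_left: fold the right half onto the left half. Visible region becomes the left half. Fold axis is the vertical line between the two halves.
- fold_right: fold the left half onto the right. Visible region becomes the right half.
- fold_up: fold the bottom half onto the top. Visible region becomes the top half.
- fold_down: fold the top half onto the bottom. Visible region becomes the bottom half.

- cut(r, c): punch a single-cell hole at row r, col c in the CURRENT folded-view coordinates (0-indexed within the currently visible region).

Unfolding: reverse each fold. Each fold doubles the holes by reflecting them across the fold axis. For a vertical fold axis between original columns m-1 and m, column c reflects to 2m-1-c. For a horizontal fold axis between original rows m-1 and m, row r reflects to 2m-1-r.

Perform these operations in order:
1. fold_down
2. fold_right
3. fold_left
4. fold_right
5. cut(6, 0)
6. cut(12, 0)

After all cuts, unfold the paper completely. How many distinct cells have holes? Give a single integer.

Op 1 fold_down: fold axis h@16; visible region now rows[16,32) x cols[0,8) = 16x8
Op 2 fold_right: fold axis v@4; visible region now rows[16,32) x cols[4,8) = 16x4
Op 3 fold_left: fold axis v@6; visible region now rows[16,32) x cols[4,6) = 16x2
Op 4 fold_right: fold axis v@5; visible region now rows[16,32) x cols[5,6) = 16x1
Op 5 cut(6, 0): punch at orig (22,5); cuts so far [(22, 5)]; region rows[16,32) x cols[5,6) = 16x1
Op 6 cut(12, 0): punch at orig (28,5); cuts so far [(22, 5), (28, 5)]; region rows[16,32) x cols[5,6) = 16x1
Unfold 1 (reflect across v@5): 4 holes -> [(22, 4), (22, 5), (28, 4), (28, 5)]
Unfold 2 (reflect across v@6): 8 holes -> [(22, 4), (22, 5), (22, 6), (22, 7), (28, 4), (28, 5), (28, 6), (28, 7)]
Unfold 3 (reflect across v@4): 16 holes -> [(22, 0), (22, 1), (22, 2), (22, 3), (22, 4), (22, 5), (22, 6), (22, 7), (28, 0), (28, 1), (28, 2), (28, 3), (28, 4), (28, 5), (28, 6), (28, 7)]
Unfold 4 (reflect across h@16): 32 holes -> [(3, 0), (3, 1), (3, 2), (3, 3), (3, 4), (3, 5), (3, 6), (3, 7), (9, 0), (9, 1), (9, 2), (9, 3), (9, 4), (9, 5), (9, 6), (9, 7), (22, 0), (22, 1), (22, 2), (22, 3), (22, 4), (22, 5), (22, 6), (22, 7), (28, 0), (28, 1), (28, 2), (28, 3), (28, 4), (28, 5), (28, 6), (28, 7)]

Answer: 32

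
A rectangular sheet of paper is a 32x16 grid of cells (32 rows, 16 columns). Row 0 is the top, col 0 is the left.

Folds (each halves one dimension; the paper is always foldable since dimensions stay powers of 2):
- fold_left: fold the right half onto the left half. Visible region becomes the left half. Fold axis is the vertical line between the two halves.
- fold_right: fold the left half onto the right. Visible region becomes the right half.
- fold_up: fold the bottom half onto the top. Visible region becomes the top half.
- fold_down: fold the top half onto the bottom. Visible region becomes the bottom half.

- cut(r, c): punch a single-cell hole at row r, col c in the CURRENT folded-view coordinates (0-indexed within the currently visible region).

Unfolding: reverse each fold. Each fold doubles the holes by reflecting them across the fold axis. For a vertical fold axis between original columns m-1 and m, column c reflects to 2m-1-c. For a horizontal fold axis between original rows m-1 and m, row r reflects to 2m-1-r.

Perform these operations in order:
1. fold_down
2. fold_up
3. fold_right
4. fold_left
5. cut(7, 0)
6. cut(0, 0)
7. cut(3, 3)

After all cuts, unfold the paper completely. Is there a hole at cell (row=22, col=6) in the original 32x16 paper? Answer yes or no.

Op 1 fold_down: fold axis h@16; visible region now rows[16,32) x cols[0,16) = 16x16
Op 2 fold_up: fold axis h@24; visible region now rows[16,24) x cols[0,16) = 8x16
Op 3 fold_right: fold axis v@8; visible region now rows[16,24) x cols[8,16) = 8x8
Op 4 fold_left: fold axis v@12; visible region now rows[16,24) x cols[8,12) = 8x4
Op 5 cut(7, 0): punch at orig (23,8); cuts so far [(23, 8)]; region rows[16,24) x cols[8,12) = 8x4
Op 6 cut(0, 0): punch at orig (16,8); cuts so far [(16, 8), (23, 8)]; region rows[16,24) x cols[8,12) = 8x4
Op 7 cut(3, 3): punch at orig (19,11); cuts so far [(16, 8), (19, 11), (23, 8)]; region rows[16,24) x cols[8,12) = 8x4
Unfold 1 (reflect across v@12): 6 holes -> [(16, 8), (16, 15), (19, 11), (19, 12), (23, 8), (23, 15)]
Unfold 2 (reflect across v@8): 12 holes -> [(16, 0), (16, 7), (16, 8), (16, 15), (19, 3), (19, 4), (19, 11), (19, 12), (23, 0), (23, 7), (23, 8), (23, 15)]
Unfold 3 (reflect across h@24): 24 holes -> [(16, 0), (16, 7), (16, 8), (16, 15), (19, 3), (19, 4), (19, 11), (19, 12), (23, 0), (23, 7), (23, 8), (23, 15), (24, 0), (24, 7), (24, 8), (24, 15), (28, 3), (28, 4), (28, 11), (28, 12), (31, 0), (31, 7), (31, 8), (31, 15)]
Unfold 4 (reflect across h@16): 48 holes -> [(0, 0), (0, 7), (0, 8), (0, 15), (3, 3), (3, 4), (3, 11), (3, 12), (7, 0), (7, 7), (7, 8), (7, 15), (8, 0), (8, 7), (8, 8), (8, 15), (12, 3), (12, 4), (12, 11), (12, 12), (15, 0), (15, 7), (15, 8), (15, 15), (16, 0), (16, 7), (16, 8), (16, 15), (19, 3), (19, 4), (19, 11), (19, 12), (23, 0), (23, 7), (23, 8), (23, 15), (24, 0), (24, 7), (24, 8), (24, 15), (28, 3), (28, 4), (28, 11), (28, 12), (31, 0), (31, 7), (31, 8), (31, 15)]
Holes: [(0, 0), (0, 7), (0, 8), (0, 15), (3, 3), (3, 4), (3, 11), (3, 12), (7, 0), (7, 7), (7, 8), (7, 15), (8, 0), (8, 7), (8, 8), (8, 15), (12, 3), (12, 4), (12, 11), (12, 12), (15, 0), (15, 7), (15, 8), (15, 15), (16, 0), (16, 7), (16, 8), (16, 15), (19, 3), (19, 4), (19, 11), (19, 12), (23, 0), (23, 7), (23, 8), (23, 15), (24, 0), (24, 7), (24, 8), (24, 15), (28, 3), (28, 4), (28, 11), (28, 12), (31, 0), (31, 7), (31, 8), (31, 15)]

Answer: no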